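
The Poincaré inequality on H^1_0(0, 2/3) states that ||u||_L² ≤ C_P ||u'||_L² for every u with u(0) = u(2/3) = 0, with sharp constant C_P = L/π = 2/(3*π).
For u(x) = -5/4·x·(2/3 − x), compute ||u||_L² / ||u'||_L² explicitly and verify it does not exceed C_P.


||u||_L² / ||u'||_L² = sqrt(10)/15 < C_P = 2/(3*π).

u(x) = -5/4·x·(2/3 − x), so u'(x) = 5*x/2 - 5/6.
u(x) = -5/4·x·(2/3 − x) vanishes at x = 0 and x = 2/3, so u ∈ H^1_0(0, 2/3). Differentiate via the product rule and integrate the resulting polynomials term by term.
  ∫_0^2/3 u² dx = ∫_0^2/3 (25*x^4/16 - 25*x^3/12 + 25*x^2/36) dx. Term by term:
    ∫_0^2/3 25*x^4/16 dx = 10/243;  ∫_0^2/3 -25*x^3/12 dx = -25/243;  ∫_0^2/3 25*x^2/36 dx = 50/729.
  Sum: 10/243 − 25/243 + 50/729 = 5/729.
  ∫_0^2/3 (u')² dx = ∫_0^2/3 (25*x^2/4 - 25*x/6 + 25/36) dx. Term by term:
    ∫_0^2/3 25*x^2/4 dx = 50/81;  ∫_0^2/3 -25*x/6 dx = -25/27;  ∫_0^2/3 25/36 dx = 25/54.
  Sum: 50/81 − 25/27 + 25/54 = 25/162.
∫_0^2/3 u² dx = 5/729, so ||u||_L² = sqrt(5)/27.
∫_0^2/3 (u')² dx = 25/162, so ||u'||_L² = 5*sqrt(2)/18.
Ratio ||u||_L² / ||u'||_L² = sqrt(10)/15.
Sharp Poincaré constant on H^1_0(0, 2/3) is C_P = L/π = 2/(3*π), achieved by sin(3*π/2·x).
A polynomial bump cannot attain the sharp Poincaré constant (only the first sine eigenfunction does), so the ratio is strictly less than C_P, consistent with ||u||_L² ≤ C_P ||u'||_L².


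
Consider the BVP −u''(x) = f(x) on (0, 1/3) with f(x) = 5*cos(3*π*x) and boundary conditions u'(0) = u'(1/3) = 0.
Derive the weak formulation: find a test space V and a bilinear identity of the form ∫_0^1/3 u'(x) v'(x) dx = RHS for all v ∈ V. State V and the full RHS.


V = H^1(0, 1/3) (no boundary constraint on v; u is determined up to an additive constant); weak form: ∫_0^1/3 u'v' dx = ∫_0^1/3 (5*cos(3*π*x)) v dx for all v ∈ V.

Multiply both sides by a test function v and integrate from 0 to 1/3:
  ∫_0^1/3 −u''(x) v(x) dx = ∫_0^1/3 f(x) v(x) dx.
Integrate the LHS by parts once:
  ∫_0^1/3 −u'' v dx = −[u'(x) v(x)]_0^1/3 + ∫_0^1/3 u'(x) v'(x) dx.
Thus ∫_0^1/3 u'(x) v'(x) dx = ∫_0^1/3 f(x) v(x) dx + [u'(x) v(x)]_0^1/3.
Choose V so that boundary terms are either known or forced to vanish.
u has homogeneous Neumann: u'(0) = u'(1/3) = 0. So [u' v]_0^1/3 = 0·v(1/3) − 0·v(0) = 0 for any v; take V = H^1(0, 1/3).
Weak formulation: find u (satisfying any essential BC) such that ∫_0^1/3 u'(x) v'(x) dx = ∫_0^1/3 f v dx for all v ∈ V (homogeneous Neumann, so boundary terms vanish).
Substituting f(x) = 5*cos(3*π*x), the right-hand side is ∫_0^1/3 (5*cos(3*π*x)) v dx.
Compatibility check (pure Neumann): taking v ≡ 1 ∈ V gives 0 = ∫_0^1/3 f dx + (0) − (0), i.e. ∫_0^1/3 f dx must equal u'(0) − u'(1/3) = 0. Indeed ∫_0^1/3 (5*cos(3*π*x)) dx = 0, so the data are compatible. The solution is then unique only up to an additive constant (fix it e.g. by requiring ∫_0^1/3 u dx = 0).


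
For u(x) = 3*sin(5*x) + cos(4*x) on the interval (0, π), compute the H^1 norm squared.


||u||_{H^1(0,π)}^2 = 340/3 + 251*π/2

u'(x) = -4*sin(4*x) + 15*cos(5*x).
Expand u² and (u')² and integrate term by term on (0, π), using: for integers n ≥ 1, ∫_0^π sin²(nx) dx = ∫_0^π cos²(nx) dx = π/2; for n ≠ n', ∫_0^π sin(nx)sin(n'x) dx = ∫_0^π cos(nx)cos(n'x) dx = 0; and by product-to-sum, ∫_0^π sin(nx)cos(n'x) dx = ½∫_0^π [sin((n+n')x) + sin((n−n')x)] dx, which is 0 when n+n' is even and 2n/(n²−n'²) when n+n' is odd (it need not vanish on (0, π)).
  u² squared terms: (3)²·∫sin(5x)² dx = 9·π/2 = 9*π/2;  (1)²·∫cos(4x)² dx = 1·π/2 = π/2.
  u² cross terms: 2·(3)·(1)·∫sin(5x)·cos(4x) dx = 6·(10/9) = 20/3.
  So ∫_0^π u² dx = 9*π/2 + π/2 + 20/3 = 20/3 + 5*π.
  (u')² squared terms: (-4)²·∫sin(4x)² dx = 16·π/2 = 8*π;  (15)²·∫cos(5x)² dx = 225·π/2 = 225*π/2.
  (u')² cross terms: 2·(-4)·(15)·∫sin(4x)·cos(5x) dx = -120·(-8/9) = 320/3.
  So ∫_0^π (u')² dx = 8*π + 225*π/2 + 320/3 = 320/3 + 241*π/2.
||u||_{H^1}^2 = (20/3 + 5*π) + (320/3 + 241*π/2) = 340/3 + 251*π/2.


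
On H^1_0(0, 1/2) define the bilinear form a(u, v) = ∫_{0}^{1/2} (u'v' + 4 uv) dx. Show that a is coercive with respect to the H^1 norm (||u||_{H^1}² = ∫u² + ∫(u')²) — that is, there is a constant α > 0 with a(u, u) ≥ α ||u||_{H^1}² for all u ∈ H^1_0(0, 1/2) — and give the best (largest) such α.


α = 1

Coercivity of a(·,·) on H^1_0(0, 1/2) means a(u, u) ≥ α ||u||_{H^1}² for every u ∈ H^1_0.
The interval has length L = 1/2, and Poincaré/coercivity depend only on L. Here a(u, u) = ∫(u')² + (4)·∫u².
Here c = 4 ≥ 1, so a(u,u) = ∫(u')² + c∫u² ≥ ∫(u')² + ∫u² = ||u||_{H^1}², i.e. α = 1 works. No larger α is possible: a(u,u) ≥ α||u||_{H^1}² means (1−α)∫(u')² ≥ (α−c)∫u², and for the modes u_n = sin(nπ(x−x₀)/L) (x₀ the left endpoint) one has ∫u_n²/∫(u_n')² = (L/(nπ))² → 0, so a(u_n,u_n)/||u_n||_{H^1}² → 1. Hence the optimal constant is α = 1.
Therefore α = 1.


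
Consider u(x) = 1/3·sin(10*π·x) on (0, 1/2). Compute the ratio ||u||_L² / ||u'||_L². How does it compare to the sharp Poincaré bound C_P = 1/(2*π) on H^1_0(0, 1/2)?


||u||_L² / ||u'||_L² = 1/(10*π) < C_P = 1/(2*π).

u(x) = 1/3·sin(10*π·x), so u'(x) = 10*π*cos(10*π*x)/3.
Writing u(x) = A·sin(kπx/L) with A = 1/3 and k = 5, use ∫_0^L sin²(kπx/L) dx = L/2 and ∫_0^L cos²(kπx/L) dx = L/2.
u² = 1/9·sin²(10*π·x) and (u')² = 100*π^2/9·cos²(10*π·x), and each of sin², cos² integrates to L/2 = 1/4 over (0, 1/2).
∫_0^1/2 u² dx = 1/36, so ||u||_L² = 1/6.
∫_0^1/2 (u')² dx = 25*π^2/9, so ||u'||_L² = 5*π/3.
Ratio ||u||_L² / ||u'||_L² = 1/(10*π).
Sharp Poincaré constant on H^1_0(0, 1/2) is C_P = L/π = 1/(2*π), achieved by sin(2*π·x).
This is the k = 5 harmonic; the ratio L/(kπ) is strictly less than C_P = L/π, consistent with the sharp inequality ||u||_L² ≤ C_P ||u'||_L².


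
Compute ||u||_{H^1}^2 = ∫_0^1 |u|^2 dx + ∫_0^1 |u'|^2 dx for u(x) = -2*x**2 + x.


||u||_{H^1}^2 = 37/15

The H^1 norm (squared) on an interval (0, L) is
  ||u||_{H^1}^2 = ∫_0^L u(x)^2 dx + ∫_0^L u'(x)^2 dx.
Compute u'(x) = 1 - 4*x.
Then u(x)^2 = 4*x**4 - 4*x**3 + x**2 and u'(x)^2 = 16*x**2 - 8*x + 1.
Integrate each monomial from 0 to 1 using ∫_0^1 c·x^n dx = c·1^(n+1)/(n+1):
  ∫_0^1 u(x)^2 dx = ∫_0^1 (4*x^4 - 4*x^3 + x^2) dx. Term by term:
    ∫_0^1 4*x^4 dx = 4/5;  ∫_0^1 -4*x^3 dx = -1;  ∫_0^1 x^2 dx = 1/3.
  Sum: 4/5 − 1 + 1/3 = 2/15.
  ∫_0^1 u'(x)^2 dx = ∫_0^1 (16*x^2 - 8*x + 1) dx. Term by term:
    ∫_0^1 16*x^2 dx = 16/3;  ∫_0^1 -8*x dx = -4;  ∫_0^1 1 dx = 1.
  Sum: 16/3 − 4 + 1 = 7/3.
Adding: ||u||_{H^1}^2 = 2/15 + 7/3 = 37/15.


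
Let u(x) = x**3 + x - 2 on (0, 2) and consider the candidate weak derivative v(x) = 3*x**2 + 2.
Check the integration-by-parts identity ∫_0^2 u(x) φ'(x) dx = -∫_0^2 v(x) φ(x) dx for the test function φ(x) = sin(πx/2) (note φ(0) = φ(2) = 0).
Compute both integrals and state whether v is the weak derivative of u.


LHS = -28/π + 96/π^3, RHS = -32/π + 96/π^3. No, v is not the weak derivative of u.

u(x) = x**3 + x - 2, classical derivative u'(x) = 3*x**2 + 1.
φ(x) = sin(πx/2), so φ'(x) = π*cos(π*x/2)/2.
Note φ(0) = φ(2) = 0, so the boundary term u·φ vanishes.
LHS = ∫_0^2 u(x) φ'(x) dx = ∫_0^2 (π*x^3*cos(π*x/2)/2 + π*x*cos(π*x/2)/2 - π*cos(π*x/2)) dx. Term by term:
  ∫_0^2 -π*cos(π*x/2) dx = 0;  ∫_0^2 π*x*cos(π*x/2)/2 dx = -4/π;  ∫_0^2 π*x^3*cos(π*x/2)/2 dx = -24/π + 96/π^3.
Sum: 0 − 4/π + -24/π + 96/π^3 = -28/π + 96/π^3.
So LHS = -28/π + 96/π^3.
∫_0^2 v(x) φ(x) dx = ∫_0^2 (3*x^2*sin(π*x/2) + 2*sin(π*x/2)) dx. Term by term:
  ∫_0^2 2*sin(π*x/2) dx = 8/π;  ∫_0^2 3*x^2*sin(π*x/2) dx = -96/π^3 + 24/π.
Sum: 8/π + -96/π^3 + 24/π = -96/π^3 + 32/π.
So RHS = -∫_0^2 v(x) φ(x) dx = -32/π + 96/π^3.
LHS − RHS = 4/π ≠ 0, so the identity fails.
(For a valid weak derivative the identity must hold for EVERY test function, in particular this one. The failure shows v is NOT the weak derivative of u.)
Correct weak derivative would be u'(x) = 3*x**2 + 1.


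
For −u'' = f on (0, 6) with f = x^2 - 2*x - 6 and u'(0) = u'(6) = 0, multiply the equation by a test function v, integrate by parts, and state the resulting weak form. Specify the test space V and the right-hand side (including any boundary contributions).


V = H^1(0, 6) (no boundary constraint on v; u is determined up to an additive constant); weak form: ∫_0^6 u'v' dx = ∫_0^6 (x^2 - 2*x - 6) v dx for all v ∈ V.

Multiply both sides by a test function v and integrate from 0 to 6:
  ∫_0^6 −u''(x) v(x) dx = ∫_0^6 f(x) v(x) dx.
Integrate the LHS by parts once:
  ∫_0^6 −u'' v dx = −[u'(x) v(x)]_0^6 + ∫_0^6 u'(x) v'(x) dx.
Thus ∫_0^6 u'(x) v'(x) dx = ∫_0^6 f(x) v(x) dx + [u'(x) v(x)]_0^6.
Choose V so that boundary terms are either known or forced to vanish.
u has homogeneous Neumann: u'(0) = u'(6) = 0. So [u' v]_0^6 = 0·v(6) − 0·v(0) = 0 for any v; take V = H^1(0, 6).
Weak formulation: find u (satisfying any essential BC) such that ∫_0^6 u'(x) v'(x) dx = ∫_0^6 f v dx for all v ∈ V (homogeneous Neumann, so boundary terms vanish).
Substituting f(x) = x^2 - 2*x - 6, the right-hand side is ∫_0^6 (x^2 - 2*x - 6) v dx.
Compatibility check (pure Neumann): taking v ≡ 1 ∈ V gives 0 = ∫_0^6 f dx + (0) − (0), i.e. ∫_0^6 f dx must equal u'(0) − u'(6) = 0. Indeed ∫_0^6 (x^2 - 2*x - 6) dx = 0, so the data are compatible. The solution is then unique only up to an additive constant (fix it e.g. by requiring ∫_0^6 u dx = 0).


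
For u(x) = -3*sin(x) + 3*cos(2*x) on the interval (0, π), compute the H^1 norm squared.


||u||_{H^1(0,π)}^2 = 60 + 63*π/2

u'(x) = -6*sin(2*x) - 3*cos(x).
Expand u² and (u')² and integrate term by term on (0, π), using: for integers n ≥ 1, ∫_0^π sin²(nx) dx = ∫_0^π cos²(nx) dx = π/2; for n ≠ n', ∫_0^π sin(nx)sin(n'x) dx = ∫_0^π cos(nx)cos(n'x) dx = 0; and by product-to-sum, ∫_0^π sin(nx)cos(n'x) dx = ½∫_0^π [sin((n+n')x) + sin((n−n')x)] dx, which is 0 when n+n' is even and 2n/(n²−n'²) when n+n' is odd (it need not vanish on (0, π)).
  u² squared terms: (-3)²·∫sin(x)² dx = 9·π/2 = 9*π/2;  (3)²·∫cos(2x)² dx = 9·π/2 = 9*π/2.
  u² cross terms: 2·(-3)·(3)·∫sin(x)·cos(2x) dx = -18·(-2/3) = 12.
  So ∫_0^π u² dx = 9*π/2 + 9*π/2 + 12 = 12 + 9*π.
  (u')² squared terms: (-6)²·∫sin(2x)² dx = 36·π/2 = 18*π;  (-3)²·∫cos(x)² dx = 9·π/2 = 9*π/2.
  (u')² cross terms: 2·(-6)·(-3)·∫sin(2x)·cos(x) dx = 36·(4/3) = 48.
  So ∫_0^π (u')² dx = 18*π + 9*π/2 + 48 = 48 + 45*π/2.
||u||_{H^1}^2 = (12 + 9*π) + (48 + 45*π/2) = 60 + 63*π/2.


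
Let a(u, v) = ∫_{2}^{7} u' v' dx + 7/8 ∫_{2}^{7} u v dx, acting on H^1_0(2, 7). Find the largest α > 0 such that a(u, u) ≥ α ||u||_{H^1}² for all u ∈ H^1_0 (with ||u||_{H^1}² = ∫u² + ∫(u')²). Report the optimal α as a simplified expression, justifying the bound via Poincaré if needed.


α = (π^2 + 175/8)/(π^2 + 25)

Coercivity of a(·,·) on H^1_0(2, 7) means a(u, u) ≥ α ||u||_{H^1}² for every u ∈ H^1_0.
The interval has length L = 5, and Poincaré/coercivity depend only on L. Here a(u, u) = ∫(u')² + (7/8)·∫u².
Here 0 < c = 7/8 < 1. The condition a(u,u) ≥ α||u||_{H^1}² reads (1−α)∫(u')² ≥ (α−c)∫u². Any admissible α is ≤ 1 (rapidly oscillating u have ∫u²/∫(u')² → 0), and α = 1 would force 0 ≥ (1−c)∫u², impossible since c < 1; so 1−α > 0. By the sharp Poincaré inequality on H^1_0 of an interval of length L, ∫(u')² ≥ (π/L)²∫u² with equality for the first sine mode sin(π(x−x₀)/L) (x₀ the left endpoint), so the inequality holds for all u iff (1−α)(π/L)² ≥ α − c, i.e. α ≤ ((π/L)² + c)/((π/L)² + 1) = (1 + c(L/π)²)/(1 + (L/π)²). With (π/L)² = π^2/25 and c = 7/8, the largest admissible constant is α = ((π/L)² + c)/((π/L)² + 1).
Simplifying, α = (π^2 + 175/8)/(π^2 + 25).


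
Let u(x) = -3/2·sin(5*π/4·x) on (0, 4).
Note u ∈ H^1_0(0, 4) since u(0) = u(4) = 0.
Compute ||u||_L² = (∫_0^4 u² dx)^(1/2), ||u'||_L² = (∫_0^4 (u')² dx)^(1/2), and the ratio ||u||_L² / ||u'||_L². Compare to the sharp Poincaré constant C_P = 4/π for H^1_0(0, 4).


||u||_L² / ||u'||_L² = 4/(5*π) < C_P = 4/π.

u(x) = -3/2·sin(5*π/4·x), so u'(x) = -15*π*cos(5*π*x/4)/8.
Writing u(x) = A·sin(kπx/L) with A = -3/2 and k = 5, use ∫_0^L sin²(kπx/L) dx = L/2 and ∫_0^L cos²(kπx/L) dx = L/2.
u² = 9/4·sin²(5*π/4·x) and (u')² = 225*π^2/64·cos²(5*π/4·x), and each of sin², cos² integrates to L/2 = 2 over (0, 4).
∫_0^4 u² dx = 9/2, so ||u||_L² = 3*sqrt(2)/2.
∫_0^4 (u')² dx = 225*π^2/32, so ||u'||_L² = 15*sqrt(2)*π/8.
Ratio ||u||_L² / ||u'||_L² = 4/(5*π).
Sharp Poincaré constant on H^1_0(0, 4) is C_P = L/π = 4/π, achieved by sin(π/4·x).
This is the k = 5 harmonic; the ratio L/(kπ) is strictly less than C_P = L/π, consistent with the sharp inequality ||u||_L² ≤ C_P ||u'||_L².


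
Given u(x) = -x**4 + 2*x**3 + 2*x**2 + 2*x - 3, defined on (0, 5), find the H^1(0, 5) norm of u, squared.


||u||_{H^1}^2 = 13263115/126

The H^1 norm (squared) on an interval (0, L) is
  ||u||_{H^1}^2 = ∫_0^L u(x)^2 dx + ∫_0^L u'(x)^2 dx.
Compute u'(x) = -4*x**3 + 6*x**2 + 4*x + 2.
Then u(x)^2 = x**8 - 4*x**7 + 4*x**5 + 18*x**4 - 4*x**3 - 8*x**2 - 12*x + 9 and u'(x)^2 = 16*x**6 - 48*x**5 + 4*x**4 + 32*x**3 + 40*x**2 + 16*x + 4.
Integrate each monomial from 0 to 5 using ∫_0^5 c·x^n dx = c·5^(n+1)/(n+1):
  ∫_0^5 u(x)^2 dx = ∫_0^5 (x^8 - 4*x^7 + 4*x^5 + 18*x^4 - 4*x^3 - 8*x^2 - 12*x + 9) dx. Term by term:
    ∫_0^5 x^8 dx = 1953125/9;  ∫_0^5 -4*x^7 dx = -390625/2;  ∫_0^5 4*x^5 dx = 31250/3;
    ∫_0^5 18*x^4 dx = 11250;  ∫_0^5 -4*x^3 dx = -625;  ∫_0^5 -8*x^2 dx = -1000/3;
    ∫_0^5 -12*x dx = -150;  ∫_0^5 9 dx = 45.
  Sum: 1953125/9 − 390625/2 + 31250/3 + 11250 − 625 − 1000/3 − 150 + 45 = 761485/18.
  ∫_0^5 u'(x)^2 dx = ∫_0^5 (16*x^6 - 48*x^5 + 4*x^4 + 32*x^3 + 40*x^2 + 16*x + 4) dx. Term by term:
    ∫_0^5 16*x^6 dx = 1250000/7;  ∫_0^5 -48*x^5 dx = -125000;  ∫_0^5 4*x^4 dx = 2500;
    ∫_0^5 32*x^3 dx = 5000;  ∫_0^5 40*x^2 dx = 5000/3;  ∫_0^5 16*x dx = 200;
    ∫_0^5 4 dx = 20.
  Sum: 1250000/7 − 125000 + 2500 + 5000 + 5000/3 + 200 + 20 = 1322120/21.
Adding: ||u||_{H^1}^2 = 761485/18 + 1322120/21 = 13263115/126.


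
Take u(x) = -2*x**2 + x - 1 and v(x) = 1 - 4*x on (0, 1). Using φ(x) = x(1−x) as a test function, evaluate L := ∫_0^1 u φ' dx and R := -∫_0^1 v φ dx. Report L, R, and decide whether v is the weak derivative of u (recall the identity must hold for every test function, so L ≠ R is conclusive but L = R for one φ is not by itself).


LHS = 1/6, RHS = 1/6. Yes, v = u' weakly.

u(x) = -2*x**2 + x - 1, classical derivative u'(x) = 1 - 4*x.
φ(x) = x(1−x), so φ'(x) = 1 - 2*x.
Note φ(0) = φ(1) = 0, so the boundary term u·φ vanishes.
LHS = ∫_0^1 u(x) φ'(x) dx = ∫_0^1 (4*x^3 - 4*x^2 + 3*x - 1) dx. Term by term:
  ∫_0^1 4*x^3 dx = 1;  ∫_0^1 -4*x^2 dx = -4/3;  ∫_0^1 3*x dx = 3/2;
  ∫_0^1 -1 dx = -1.
Sum: 1 − 4/3 + 3/2 − 1 = 1/6.
So LHS = 1/6.
∫_0^1 v(x) φ(x) dx = ∫_0^1 (4*x^3 - 5*x^2 + x) dx. Term by term:
  ∫_0^1 4*x^3 dx = 1;  ∫_0^1 -5*x^2 dx = -5/3;  ∫_0^1 x dx = 1/2.
Sum: 1 − 5/3 + 1/2 = -1/6.
So RHS = -∫_0^1 v(x) φ(x) dx = 1/6.
LHS = RHS, so the identity holds for this test φ.
Moreover u is smooth here and v(x) = u'(x) = 1 - 4*x pointwise, so the identity holds for every test function. Hence v is the weak derivative of u.


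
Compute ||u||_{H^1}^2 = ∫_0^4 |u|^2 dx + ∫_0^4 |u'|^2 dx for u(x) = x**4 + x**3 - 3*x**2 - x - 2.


||u||_{H^1}^2 = 23053148/315

The H^1 norm (squared) on an interval (0, L) is
  ||u||_{H^1}^2 = ∫_0^L u(x)^2 dx + ∫_0^L u'(x)^2 dx.
Compute u'(x) = 4*x**3 + 3*x**2 - 6*x - 1.
Then u(x)^2 = x**8 + 2*x**7 - 5*x**6 - 8*x**5 + 3*x**4 + 2*x**3 + 13*x**2 + 4*x + 4 and u'(x)^2 = 16*x**6 + 24*x**5 - 39*x**4 - 44*x**3 + 30*x**2 + 12*x + 1.
Integrate each monomial from 0 to 4 using ∫_0^4 c·x^n dx = c·4^(n+1)/(n+1):
  ∫_0^4 u(x)^2 dx = ∫_0^4 (x^8 + 2*x^7 - 5*x^6 - 8*x^5 + 3*x^4 + 2*x^3 + 13*x^2 + 4*x + 4) dx. Term by term:
    ∫_0^4 x^8 dx = 262144/9;  ∫_0^4 2*x^7 dx = 16384;  ∫_0^4 -5*x^6 dx = -81920/7;
    ∫_0^4 -8*x^5 dx = -16384/3;  ∫_0^4 3*x^4 dx = 3072/5;  ∫_0^4 2*x^3 dx = 128;
    ∫_0^4 13*x^2 dx = 832/3;  ∫_0^4 4*x dx = 32;  ∫_0^4 4 dx = 16.
  Sum: 262144/9 + 16384 − 81920/7 − 16384/3 + 3072/5 + 128 + 832/3 + 32 + 16 = 9265616/315.
  ∫_0^4 u'(x)^2 dx = ∫_0^4 (16*x^6 + 24*x^5 - 39*x^4 - 44*x^3 + 30*x^2 + 12*x + 1) dx. Term by term:
    ∫_0^4 16*x^6 dx = 262144/7;  ∫_0^4 24*x^5 dx = 16384;  ∫_0^4 -39*x^4 dx = -39936/5;
    ∫_0^4 -44*x^3 dx = -2816;  ∫_0^4 30*x^2 dx = 640;  ∫_0^4 12*x dx = 96;
    ∫_0^4 1 dx = 4.
  Sum: 262144/7 + 16384 − 39936/5 − 2816 + 640 + 96 + 4 = 1531948/35.
Adding: ||u||_{H^1}^2 = 9265616/315 + 1531948/35 = 23053148/315.


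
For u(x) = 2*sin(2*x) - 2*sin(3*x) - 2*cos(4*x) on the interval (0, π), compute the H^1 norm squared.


||u||_{H^1(0,π)}^2 = -816/7 + 64*π

u'(x) = 8*sin(4*x) + 4*cos(2*x) - 6*cos(3*x).
Expand u² and (u')² and integrate term by term on (0, π), using: for integers n ≥ 1, ∫_0^π sin²(nx) dx = ∫_0^π cos²(nx) dx = π/2; for n ≠ n', ∫_0^π sin(nx)sin(n'x) dx = ∫_0^π cos(nx)cos(n'x) dx = 0; and by product-to-sum, ∫_0^π sin(nx)cos(n'x) dx = ½∫_0^π [sin((n+n')x) + sin((n−n')x)] dx, which is 0 when n+n' is even and 2n/(n²−n'²) when n+n' is odd (it need not vanish on (0, π)).
  u² squared terms: (-2)²·∫cos(4x)² dx = 4·π/2 = 2*π;  (-2)²·∫sin(3x)² dx = 4·π/2 = 2*π;  (2)²·∫sin(2x)² dx = 4·π/2 = 2*π.
  u² cross terms: 2·(-2)·(-2)·∫cos(4x)·sin(3x) dx = 8·(-6/7) = -48/7;  2·(-2)·(2)·∫cos(4x)·sin(2x) dx = -8·(0) = 0;  2·(-2)·(2)·∫sin(3x)·sin(2x) dx = -8·(0) = 0.
  So ∫_0^π u² dx = 2*π + 2*π + 2*π − 48/7 + 0 + 0 = -48/7 + 6*π.
  (u')² squared terms: (-6)²·∫cos(3x)² dx = 36·π/2 = 18*π;  (4)²·∫cos(2x)² dx = 16·π/2 = 8*π;  (8)²·∫sin(4x)² dx = 64·π/2 = 32*π.
  (u')² cross terms: 2·(-6)·(4)·∫cos(3x)·cos(2x) dx = -48·(0) = 0;  2·(-6)·(8)·∫cos(3x)·sin(4x) dx = -96·(8/7) = -768/7;  2·(4)·(8)·∫cos(2x)·sin(4x) dx = 64·(0) = 0.
  So ∫_0^π (u')² dx = 18*π + 8*π + 32*π + 0 − 768/7 + 0 = -768/7 + 58*π.
||u||_{H^1}^2 = (-48/7 + 6*π) + (-768/7 + 58*π) = -816/7 + 64*π.


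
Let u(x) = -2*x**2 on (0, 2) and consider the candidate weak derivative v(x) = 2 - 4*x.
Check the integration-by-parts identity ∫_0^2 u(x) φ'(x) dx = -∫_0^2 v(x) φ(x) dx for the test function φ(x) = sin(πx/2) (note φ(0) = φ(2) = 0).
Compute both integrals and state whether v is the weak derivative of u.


LHS = 16/π, RHS = 8/π. No, v is not the weak derivative of u.

u(x) = -2*x**2, classical derivative u'(x) = -4*x.
φ(x) = sin(πx/2), so φ'(x) = π*cos(π*x/2)/2.
Note φ(0) = φ(2) = 0, so the boundary term u·φ vanishes.
LHS = ∫_0^2 u(x) φ'(x) dx = ∫_0^2 (-π*x^2*cos(π*x/2)) dx. Term by term:
  ∫_0^2 -π*x^2*cos(π*x/2) dx = 16/π.
So LHS = 16/π.
∫_0^2 v(x) φ(x) dx = ∫_0^2 (-4*x*sin(π*x/2) + 2*sin(π*x/2)) dx. Term by term:
  ∫_0^2 2*sin(π*x/2) dx = 8/π;  ∫_0^2 -4*x*sin(π*x/2) dx = -16/π.
Sum: 8/π − 16/π = -8/π.
So RHS = -∫_0^2 v(x) φ(x) dx = 8/π.
LHS − RHS = 8/π ≠ 0, so the identity fails.
(For a valid weak derivative the identity must hold for EVERY test function, in particular this one. The failure shows v is NOT the weak derivative of u.)
Correct weak derivative would be u'(x) = -4*x.


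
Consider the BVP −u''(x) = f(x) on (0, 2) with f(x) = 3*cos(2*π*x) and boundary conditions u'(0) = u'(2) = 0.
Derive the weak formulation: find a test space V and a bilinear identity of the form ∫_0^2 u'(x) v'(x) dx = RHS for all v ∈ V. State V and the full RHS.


V = H^1(0, 2) (no boundary constraint on v; u is determined up to an additive constant); weak form: ∫_0^2 u'v' dx = ∫_0^2 (3*cos(2*π*x)) v dx for all v ∈ V.

Multiply both sides by a test function v and integrate from 0 to 2:
  ∫_0^2 −u''(x) v(x) dx = ∫_0^2 f(x) v(x) dx.
Integrate the LHS by parts once:
  ∫_0^2 −u'' v dx = −[u'(x) v(x)]_0^2 + ∫_0^2 u'(x) v'(x) dx.
Thus ∫_0^2 u'(x) v'(x) dx = ∫_0^2 f(x) v(x) dx + [u'(x) v(x)]_0^2.
Choose V so that boundary terms are either known or forced to vanish.
u has homogeneous Neumann: u'(0) = u'(2) = 0. So [u' v]_0^2 = 0·v(2) − 0·v(0) = 0 for any v; take V = H^1(0, 2).
Weak formulation: find u (satisfying any essential BC) such that ∫_0^2 u'(x) v'(x) dx = ∫_0^2 f v dx for all v ∈ V (homogeneous Neumann, so boundary terms vanish).
Substituting f(x) = 3*cos(2*π*x), the right-hand side is ∫_0^2 (3*cos(2*π*x)) v dx.
Compatibility check (pure Neumann): taking v ≡ 1 ∈ V gives 0 = ∫_0^2 f dx + (0) − (0), i.e. ∫_0^2 f dx must equal u'(0) − u'(2) = 0. Indeed ∫_0^2 (3*cos(2*π*x)) dx = 0, so the data are compatible. The solution is then unique only up to an additive constant (fix it e.g. by requiring ∫_0^2 u dx = 0).


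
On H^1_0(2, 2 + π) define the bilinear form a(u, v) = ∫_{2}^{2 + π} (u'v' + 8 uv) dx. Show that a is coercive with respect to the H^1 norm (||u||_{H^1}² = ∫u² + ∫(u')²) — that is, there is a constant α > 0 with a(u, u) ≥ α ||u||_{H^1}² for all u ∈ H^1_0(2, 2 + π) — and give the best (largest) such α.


α = 1

Coercivity of a(·,·) on H^1_0(2, 2 + π) means a(u, u) ≥ α ||u||_{H^1}² for every u ∈ H^1_0.
The interval has length L = π, and Poincaré/coercivity depend only on L. Here a(u, u) = ∫(u')² + (8)·∫u².
Here c = 8 ≥ 1, so a(u,u) = ∫(u')² + c∫u² ≥ ∫(u')² + ∫u² = ||u||_{H^1}², i.e. α = 1 works. No larger α is possible: a(u,u) ≥ α||u||_{H^1}² means (1−α)∫(u')² ≥ (α−c)∫u², and for the modes u_n = sin(nπ(x−x₀)/L) (x₀ the left endpoint) one has ∫u_n²/∫(u_n')² = (L/(nπ))² → 0, so a(u_n,u_n)/||u_n||_{H^1}² → 1. Hence the optimal constant is α = 1.
Therefore α = 1.


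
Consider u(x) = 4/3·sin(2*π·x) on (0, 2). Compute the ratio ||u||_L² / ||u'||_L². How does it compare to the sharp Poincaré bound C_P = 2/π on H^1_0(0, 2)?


||u||_L² / ||u'||_L² = 1/(2*π) < C_P = 2/π.

u(x) = 4/3·sin(2*π·x), so u'(x) = 8*π*cos(2*π*x)/3.
Writing u(x) = A·sin(kπx/L) with A = 4/3 and k = 4, use ∫_0^L sin²(kπx/L) dx = L/2 and ∫_0^L cos²(kπx/L) dx = L/2.
u² = 16/9·sin²(2*π·x) and (u')² = 64*π^2/9·cos²(2*π·x), and each of sin², cos² integrates to L/2 = 1 over (0, 2).
∫_0^2 u² dx = 16/9, so ||u||_L² = 4/3.
∫_0^2 (u')² dx = 64*π^2/9, so ||u'||_L² = 8*π/3.
Ratio ||u||_L² / ||u'||_L² = 1/(2*π).
Sharp Poincaré constant on H^1_0(0, 2) is C_P = L/π = 2/π, achieved by sin(π/2·x).
This is the k = 4 harmonic; the ratio L/(kπ) is strictly less than C_P = L/π, consistent with the sharp inequality ||u||_L² ≤ C_P ||u'||_L².


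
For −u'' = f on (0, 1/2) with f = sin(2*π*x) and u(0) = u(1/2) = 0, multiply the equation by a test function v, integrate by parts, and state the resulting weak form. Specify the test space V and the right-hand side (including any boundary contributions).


V = H^1_0(0, 1/2) (so v(0) = v(1/2) = 0); weak form: ∫_0^1/2 u'v' dx = ∫_0^1/2 (sin(2*π*x)) v dx for all v ∈ V.

Multiply both sides by a test function v and integrate from 0 to 1/2:
  ∫_0^1/2 −u''(x) v(x) dx = ∫_0^1/2 f(x) v(x) dx.
Integrate the LHS by parts once:
  ∫_0^1/2 −u'' v dx = −[u'(x) v(x)]_0^1/2 + ∫_0^1/2 u'(x) v'(x) dx.
Thus ∫_0^1/2 u'(x) v'(x) dx = ∫_0^1/2 f(x) v(x) dx + [u'(x) v(x)]_0^1/2.
Choose V so that boundary terms are either known or forced to vanish.
u is Dirichlet: u(0) = u(1/2) = 0. Let V = H^1_0(0, 1/2); then v(0) = v(1/2) = 0, and [u' v]_0^1/2 = 0.
Weak formulation: find u (satisfying any essential BC) such that ∫_0^1/2 u'(x) v'(x) dx = ∫_0^1/2 f v dx for all v ∈ V.
Substituting f(x) = sin(2*π*x), the right-hand side is ∫_0^1/2 (sin(2*π*x)) v dx.


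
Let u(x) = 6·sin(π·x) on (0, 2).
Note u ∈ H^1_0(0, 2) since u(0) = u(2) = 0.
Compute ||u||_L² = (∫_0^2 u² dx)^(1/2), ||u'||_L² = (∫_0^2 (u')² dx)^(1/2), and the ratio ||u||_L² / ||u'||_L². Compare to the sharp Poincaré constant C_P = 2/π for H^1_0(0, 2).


||u||_L² / ||u'||_L² = 1/π < C_P = 2/π.

u(x) = 6·sin(π·x), so u'(x) = 6*π*cos(π*x).
Writing u(x) = A·sin(kπx/L) with A = 6 and k = 2, use ∫_0^L sin²(kπx/L) dx = L/2 and ∫_0^L cos²(kπx/L) dx = L/2.
u² = 36·sin²(π·x) and (u')² = 36*π^2·cos²(π·x), and each of sin², cos² integrates to L/2 = 1 over (0, 2).
∫_0^2 u² dx = 36, so ||u||_L² = 6.
∫_0^2 (u')² dx = 36*π^2, so ||u'||_L² = 6*π.
Ratio ||u||_L² / ||u'||_L² = 1/π.
Sharp Poincaré constant on H^1_0(0, 2) is C_P = L/π = 2/π, achieved by sin(π/2·x).
This is the k = 2 harmonic; the ratio L/(kπ) is strictly less than C_P = L/π, consistent with the sharp inequality ||u||_L² ≤ C_P ||u'||_L².


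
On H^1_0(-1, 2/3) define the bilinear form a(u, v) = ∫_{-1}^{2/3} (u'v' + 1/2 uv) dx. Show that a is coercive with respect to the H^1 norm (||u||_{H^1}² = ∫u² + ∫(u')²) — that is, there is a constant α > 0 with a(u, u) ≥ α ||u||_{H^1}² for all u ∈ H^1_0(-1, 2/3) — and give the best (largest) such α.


α = (25 + 18*π^2)/(2*(25 + 9*π^2))

Coercivity of a(·,·) on H^1_0(-1, 2/3) means a(u, u) ≥ α ||u||_{H^1}² for every u ∈ H^1_0.
The interval has length L = 5/3, and Poincaré/coercivity depend only on L. Here a(u, u) = ∫(u')² + (1/2)·∫u².
Here 0 < c = 1/2 < 1. The condition a(u,u) ≥ α||u||_{H^1}² reads (1−α)∫(u')² ≥ (α−c)∫u². Any admissible α is ≤ 1 (rapidly oscillating u have ∫u²/∫(u')² → 0), and α = 1 would force 0 ≥ (1−c)∫u², impossible since c < 1; so 1−α > 0. By the sharp Poincaré inequality on H^1_0 of an interval of length L, ∫(u')² ≥ (π/L)²∫u² with equality for the first sine mode sin(π(x−x₀)/L) (x₀ the left endpoint), so the inequality holds for all u iff (1−α)(π/L)² ≥ α − c, i.e. α ≤ ((π/L)² + c)/((π/L)² + 1) = (1 + c(L/π)²)/(1 + (L/π)²). With (π/L)² = 9*π^2/25 and c = 1/2, the largest admissible constant is α = ((π/L)² + c)/((π/L)² + 1).
Simplifying, α = (25 + 18*π^2)/(2*(25 + 9*π^2)).


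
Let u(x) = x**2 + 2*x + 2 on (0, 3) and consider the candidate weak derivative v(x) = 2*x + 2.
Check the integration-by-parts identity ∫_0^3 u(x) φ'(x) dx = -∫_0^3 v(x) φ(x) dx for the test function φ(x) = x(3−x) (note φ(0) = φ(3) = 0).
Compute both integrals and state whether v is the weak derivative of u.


LHS = -45/2, RHS = -45/2. Yes, v = u' weakly.

u(x) = x**2 + 2*x + 2, classical derivative u'(x) = 2*x + 2.
φ(x) = x(3−x), so φ'(x) = 3 - 2*x.
Note φ(0) = φ(3) = 0, so the boundary term u·φ vanishes.
LHS = ∫_0^3 u(x) φ'(x) dx = ∫_0^3 (-2*x^3 - x^2 + 2*x + 6) dx. Term by term:
  ∫_0^3 -2*x^3 dx = -81/2;  ∫_0^3 -x^2 dx = -9;  ∫_0^3 2*x dx = 9;
  ∫_0^3 6 dx = 18.
Sum: -81/2 − 9 + 9 + 18 = -45/2.
So LHS = -45/2.
∫_0^3 v(x) φ(x) dx = ∫_0^3 (-2*x^3 + 4*x^2 + 6*x) dx. Term by term:
  ∫_0^3 -2*x^3 dx = -81/2;  ∫_0^3 4*x^2 dx = 36;  ∫_0^3 6*x dx = 27.
Sum: -81/2 + 36 + 27 = 45/2.
So RHS = -∫_0^3 v(x) φ(x) dx = -45/2.
LHS = RHS, so the identity holds for this test φ.
Moreover u is smooth here and v(x) = u'(x) = 2*x + 2 pointwise, so the identity holds for every test function. Hence v is the weak derivative of u.


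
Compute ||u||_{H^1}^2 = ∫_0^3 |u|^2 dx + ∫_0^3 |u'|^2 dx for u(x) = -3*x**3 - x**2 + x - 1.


||u||_{H^1}^2 = 277356/35

The H^1 norm (squared) on an interval (0, L) is
  ||u||_{H^1}^2 = ∫_0^L u(x)^2 dx + ∫_0^L u'(x)^2 dx.
Compute u'(x) = -9*x**2 - 2*x + 1.
Then u(x)^2 = 9*x**6 + 6*x**5 - 5*x**4 + 4*x**3 + 3*x**2 - 2*x + 1 and u'(x)^2 = 81*x**4 + 36*x**3 - 14*x**2 - 4*x + 1.
Integrate each monomial from 0 to 3 using ∫_0^3 c·x^n dx = c·3^(n+1)/(n+1):
  ∫_0^3 u(x)^2 dx = ∫_0^3 (9*x^6 + 6*x^5 - 5*x^4 + 4*x^3 + 3*x^2 - 2*x + 1) dx. Term by term:
    ∫_0^3 9*x^6 dx = 19683/7;  ∫_0^3 6*x^5 dx = 729;  ∫_0^3 -5*x^4 dx = -243;
    ∫_0^3 4*x^3 dx = 81;  ∫_0^3 3*x^2 dx = 27;  ∫_0^3 -2*x dx = -9;
    ∫_0^3 1 dx = 3.
  Sum: 19683/7 + 729 − 243 + 81 + 27 − 9 + 3 = 23799/7.
  ∫_0^3 u'(x)^2 dx = ∫_0^3 (81*x^4 + 36*x^3 - 14*x^2 - 4*x + 1) dx. Term by term:
    ∫_0^3 81*x^4 dx = 19683/5;  ∫_0^3 36*x^3 dx = 729;  ∫_0^3 -14*x^2 dx = -126;
    ∫_0^3 -4*x dx = -18;  ∫_0^3 1 dx = 3.
  Sum: 19683/5 + 729 − 126 − 18 + 3 = 22623/5.
Adding: ||u||_{H^1}^2 = 23799/7 + 22623/5 = 277356/35.


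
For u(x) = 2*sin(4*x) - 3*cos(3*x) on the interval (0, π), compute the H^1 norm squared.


||u||_{H^1(0,π)}^2 = -960/7 + 79*π

u'(x) = 9*sin(3*x) + 8*cos(4*x).
Expand u² and (u')² and integrate term by term on (0, π), using: for integers n ≥ 1, ∫_0^π sin²(nx) dx = ∫_0^π cos²(nx) dx = π/2; for n ≠ n', ∫_0^π sin(nx)sin(n'x) dx = ∫_0^π cos(nx)cos(n'x) dx = 0; and by product-to-sum, ∫_0^π sin(nx)cos(n'x) dx = ½∫_0^π [sin((n+n')x) + sin((n−n')x)] dx, which is 0 when n+n' is even and 2n/(n²−n'²) when n+n' is odd (it need not vanish on (0, π)).
  u² squared terms: (-3)²·∫cos(3x)² dx = 9·π/2 = 9*π/2;  (2)²·∫sin(4x)² dx = 4·π/2 = 2*π.
  u² cross terms: 2·(-3)·(2)·∫cos(3x)·sin(4x) dx = -12·(8/7) = -96/7.
  So ∫_0^π u² dx = 9*π/2 + 2*π − 96/7 = -96/7 + 13*π/2.
  (u')² squared terms: (8)²·∫cos(4x)² dx = 64·π/2 = 32*π;  (9)²·∫sin(3x)² dx = 81·π/2 = 81*π/2.
  (u')² cross terms: 2·(8)·(9)·∫cos(4x)·sin(3x) dx = 144·(-6/7) = -864/7.
  So ∫_0^π (u')² dx = 32*π + 81*π/2 − 864/7 = -864/7 + 145*π/2.
||u||_{H^1}^2 = (-96/7 + 13*π/2) + (-864/7 + 145*π/2) = -960/7 + 79*π.


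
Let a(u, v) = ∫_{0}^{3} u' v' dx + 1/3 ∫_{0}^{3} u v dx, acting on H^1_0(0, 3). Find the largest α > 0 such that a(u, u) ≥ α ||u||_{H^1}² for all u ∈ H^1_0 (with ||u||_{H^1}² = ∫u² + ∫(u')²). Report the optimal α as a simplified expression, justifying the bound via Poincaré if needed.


α = (3 + π^2)/(9 + π^2)

Coercivity of a(·,·) on H^1_0(0, 3) means a(u, u) ≥ α ||u||_{H^1}² for every u ∈ H^1_0.
The interval has length L = 3, and Poincaré/coercivity depend only on L. Here a(u, u) = ∫(u')² + (1/3)·∫u².
Here 0 < c = 1/3 < 1. The condition a(u,u) ≥ α||u||_{H^1}² reads (1−α)∫(u')² ≥ (α−c)∫u². Any admissible α is ≤ 1 (rapidly oscillating u have ∫u²/∫(u')² → 0), and α = 1 would force 0 ≥ (1−c)∫u², impossible since c < 1; so 1−α > 0. By the sharp Poincaré inequality on H^1_0 of an interval of length L, ∫(u')² ≥ (π/L)²∫u² with equality for the first sine mode sin(π(x−x₀)/L) (x₀ the left endpoint), so the inequality holds for all u iff (1−α)(π/L)² ≥ α − c, i.e. α ≤ ((π/L)² + c)/((π/L)² + 1) = (1 + c(L/π)²)/(1 + (L/π)²). With (π/L)² = π^2/9 and c = 1/3, the largest admissible constant is α = ((π/L)² + c)/((π/L)² + 1).
Simplifying, α = (3 + π^2)/(9 + π^2).


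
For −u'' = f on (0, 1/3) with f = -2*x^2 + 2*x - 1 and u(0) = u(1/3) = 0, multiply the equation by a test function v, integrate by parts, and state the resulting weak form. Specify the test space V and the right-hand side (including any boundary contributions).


V = H^1_0(0, 1/3) (so v(0) = v(1/3) = 0); weak form: ∫_0^1/3 u'v' dx = ∫_0^1/3 (-2*x^2 + 2*x - 1) v dx for all v ∈ V.

Multiply both sides by a test function v and integrate from 0 to 1/3:
  ∫_0^1/3 −u''(x) v(x) dx = ∫_0^1/3 f(x) v(x) dx.
Integrate the LHS by parts once:
  ∫_0^1/3 −u'' v dx = −[u'(x) v(x)]_0^1/3 + ∫_0^1/3 u'(x) v'(x) dx.
Thus ∫_0^1/3 u'(x) v'(x) dx = ∫_0^1/3 f(x) v(x) dx + [u'(x) v(x)]_0^1/3.
Choose V so that boundary terms are either known or forced to vanish.
u is Dirichlet: u(0) = u(1/3) = 0. Let V = H^1_0(0, 1/3); then v(0) = v(1/3) = 0, and [u' v]_0^1/3 = 0.
Weak formulation: find u (satisfying any essential BC) such that ∫_0^1/3 u'(x) v'(x) dx = ∫_0^1/3 f v dx for all v ∈ V.
Substituting f(x) = -2*x^2 + 2*x - 1, the right-hand side is ∫_0^1/3 (-2*x^2 + 2*x - 1) v dx.


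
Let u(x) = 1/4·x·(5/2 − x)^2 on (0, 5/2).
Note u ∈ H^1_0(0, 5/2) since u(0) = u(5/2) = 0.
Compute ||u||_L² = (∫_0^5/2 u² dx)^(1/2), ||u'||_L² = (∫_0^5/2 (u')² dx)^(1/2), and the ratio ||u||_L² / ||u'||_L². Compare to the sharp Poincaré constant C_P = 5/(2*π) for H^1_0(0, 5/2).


||u||_L² / ||u'||_L² = 5*sqrt(14)/28 < C_P = 5/(2*π).

u(x) = 1/4·x·(5/2 − x)^2, so u'(x) = (2*x - 5)*(6*x - 5)/16.
u(x) = 1/4·x·(5/2 − x)^2 vanishes at x = 0 and x = 5/2, so u ∈ H^1_0(0, 5/2). Differentiate via the product rule and integrate the resulting polynomials term by term.
  ∫_0^5/2 u² dx = ∫_0^5/2 (x^6/16 - 5*x^5/8 + 75*x^4/32 - 125*x^3/32 + 625*x^2/256) dx. Term by term:
    ∫_0^5/2 x^6/16 dx = 78125/14336;  ∫_0^5/2 -5*x^5/8 dx = -78125/3072;  ∫_0^5/2 75*x^4/32 dx = 46875/1024;
    ∫_0^5/2 -125*x^3/32 dx = -78125/2048;  ∫_0^5/2 625*x^2/256 dx = 78125/6144.
  Sum: 78125/14336 − 78125/3072 + 46875/1024 − 78125/2048 + 78125/6144 = 15625/43008.
  ∫_0^5/2 (u')² dx = ∫_0^5/2 (9*x^4/16 - 15*x^3/4 + 275*x^2/32 - 125*x/16 + 625/256) dx. Term by term:
    ∫_0^5/2 9*x^4/16 dx = 5625/512;  ∫_0^5/2 -15*x^3/4 dx = -9375/256;  ∫_0^5/2 275*x^2/32 dx = 34375/768;
    ∫_0^5/2 -125*x/16 dx = -3125/128;  ∫_0^5/2 625/256 dx = 3125/512.
  Sum: 5625/512 − 9375/256 + 34375/768 − 3125/128 + 3125/512 = 625/768.
∫_0^5/2 u² dx = 15625/43008, so ||u||_L² = 125*sqrt(42)/1344.
∫_0^5/2 (u')² dx = 625/768, so ||u'||_L² = 25*sqrt(3)/48.
Ratio ||u||_L² / ||u'||_L² = 5*sqrt(14)/28.
Sharp Poincaré constant on H^1_0(0, 5/2) is C_P = L/π = 5/(2*π), achieved by sin(2*π/5·x).
A polynomial bump cannot attain the sharp Poincaré constant (only the first sine eigenfunction does), so the ratio is strictly less than C_P, consistent with ||u||_L² ≤ C_P ||u'||_L².


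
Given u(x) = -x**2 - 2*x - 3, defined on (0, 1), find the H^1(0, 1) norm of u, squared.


||u||_{H^1}^2 = 433/15

The H^1 norm (squared) on an interval (0, L) is
  ||u||_{H^1}^2 = ∫_0^L u(x)^2 dx + ∫_0^L u'(x)^2 dx.
Compute u'(x) = -2*x - 2.
Then u(x)^2 = x**4 + 4*x**3 + 10*x**2 + 12*x + 9 and u'(x)^2 = 4*x**2 + 8*x + 4.
Integrate each monomial from 0 to 1 using ∫_0^1 c·x^n dx = c·1^(n+1)/(n+1):
  ∫_0^1 u(x)^2 dx = ∫_0^1 (x^4 + 4*x^3 + 10*x^2 + 12*x + 9) dx. Term by term:
    ∫_0^1 x^4 dx = 1/5;  ∫_0^1 4*x^3 dx = 1;  ∫_0^1 10*x^2 dx = 10/3;
    ∫_0^1 12*x dx = 6;  ∫_0^1 9 dx = 9.
  Sum: 1/5 + 1 + 10/3 + 6 + 9 = 293/15.
  ∫_0^1 u'(x)^2 dx = ∫_0^1 (4*x^2 + 8*x + 4) dx. Term by term:
    ∫_0^1 4*x^2 dx = 4/3;  ∫_0^1 8*x dx = 4;  ∫_0^1 4 dx = 4.
  Sum: 4/3 + 4 + 4 = 28/3.
Adding: ||u||_{H^1}^2 = 293/15 + 28/3 = 433/15.


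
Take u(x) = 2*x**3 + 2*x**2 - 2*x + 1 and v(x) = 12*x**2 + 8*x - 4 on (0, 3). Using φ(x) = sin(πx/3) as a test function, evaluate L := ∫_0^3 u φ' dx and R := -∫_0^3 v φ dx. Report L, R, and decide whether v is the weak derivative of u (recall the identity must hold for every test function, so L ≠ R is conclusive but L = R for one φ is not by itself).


LHS = -186/π + 648/π^3, RHS = -372/π + 1296/π^3. No, v is not the weak derivative of u.

u(x) = 2*x**3 + 2*x**2 - 2*x + 1, classical derivative u'(x) = 6*x**2 + 4*x - 2.
φ(x) = sin(πx/3), so φ'(x) = π*cos(π*x/3)/3.
Note φ(0) = φ(3) = 0, so the boundary term u·φ vanishes.
LHS = ∫_0^3 u(x) φ'(x) dx = ∫_0^3 (2*π*x^3*cos(π*x/3)/3 + 2*π*x^2*cos(π*x/3)/3 - 2*π*x*cos(π*x/3)/3 + π*cos(π*x/3)/3) dx. Term by term:
  ∫_0^3 π*cos(π*x/3)/3 dx = 0;  ∫_0^3 -2*π*x*cos(π*x/3)/3 dx = 12/π;  ∫_0^3 2*π*x^2*cos(π*x/3)/3 dx = -36/π;
  ∫_0^3 2*π*x^3*cos(π*x/3)/3 dx = -162/π + 648/π^3.
Sum: 0 + 12/π − 36/π + -162/π + 648/π^3 = -186/π + 648/π^3.
So LHS = -186/π + 648/π^3.
∫_0^3 v(x) φ(x) dx = ∫_0^3 (12*x^2*sin(π*x/3) + 8*x*sin(π*x/3) - 4*sin(π*x/3)) dx. Term by term:
  ∫_0^3 -4*sin(π*x/3) dx = -24/π;  ∫_0^3 8*x*sin(π*x/3) dx = 72/π;  ∫_0^3 12*x^2*sin(π*x/3) dx = -1296/π^3 + 324/π.
Sum: -24/π + 72/π + -1296/π^3 + 324/π = -1296/π^3 + 372/π.
So RHS = -∫_0^3 v(x) φ(x) dx = -372/π + 1296/π^3.
LHS − RHS = -648/π^3 + 186/π ≠ 0, so the identity fails.
(For a valid weak derivative the identity must hold for EVERY test function, in particular this one. The failure shows v is NOT the weak derivative of u.)
Correct weak derivative would be u'(x) = 6*x**2 + 4*x - 2.


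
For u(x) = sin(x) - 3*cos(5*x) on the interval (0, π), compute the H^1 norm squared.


||u||_{H^1(0,π)}^2 = 118*π

u'(x) = 15*sin(5*x) + cos(x).
Expand u² and (u')² and integrate term by term on (0, π), using: for integers n ≥ 1, ∫_0^π sin²(nx) dx = ∫_0^π cos²(nx) dx = π/2; for n ≠ n', ∫_0^π sin(nx)sin(n'x) dx = ∫_0^π cos(nx)cos(n'x) dx = 0; and by product-to-sum, ∫_0^π sin(nx)cos(n'x) dx = ½∫_0^π [sin((n+n')x) + sin((n−n')x)] dx, which is 0 when n+n' is even and 2n/(n²−n'²) when n+n' is odd (it need not vanish on (0, π)).
  u² squared terms: (-3)²·∫cos(5x)² dx = 9·π/2 = 9*π/2;  (1)²·∫sin(x)² dx = 1·π/2 = π/2.
  u² cross terms: 2·(-3)·(1)·∫cos(5x)·sin(x) dx = -6·(0) = 0.
  So ∫_0^π u² dx = 9*π/2 + π/2 + 0 = 5*π.
  (u')² squared terms: (15)²·∫sin(5x)² dx = 225·π/2 = 225*π/2;  (1)²·∫cos(x)² dx = 1·π/2 = π/2.
  (u')² cross terms: 2·(15)·(1)·∫sin(5x)·cos(x) dx = 30·(0) = 0.
  So ∫_0^π (u')² dx = 225*π/2 + π/2 + 0 = 113*π.
||u||_{H^1}^2 = (5*π) + (113*π) = 118*π.


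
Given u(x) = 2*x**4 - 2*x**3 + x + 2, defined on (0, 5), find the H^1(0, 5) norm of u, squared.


||u||_{H^1}^2 = 64426475/63

The H^1 norm (squared) on an interval (0, L) is
  ||u||_{H^1}^2 = ∫_0^L u(x)^2 dx + ∫_0^L u'(x)^2 dx.
Compute u'(x) = 8*x**3 - 6*x**2 + 1.
Then u(x)^2 = 4*x**8 - 8*x**7 + 4*x**6 + 4*x**5 + 4*x**4 - 8*x**3 + x**2 + 4*x + 4 and u'(x)^2 = 64*x**6 - 96*x**5 + 36*x**4 + 16*x**3 - 12*x**2 + 1.
Integrate each monomial from 0 to 5 using ∫_0^5 c·x^n dx = c·5^(n+1)/(n+1):
  ∫_0^5 u(x)^2 dx = ∫_0^5 (4*x^8 - 8*x^7 + 4*x^6 + 4*x^5 + 4*x^4 - 8*x^3 + x^2 + 4*x + 4) dx. Term by term:
    ∫_0^5 4*x^8 dx = 7812500/9;  ∫_0^5 -8*x^7 dx = -390625;  ∫_0^5 4*x^6 dx = 312500/7;
    ∫_0^5 4*x^5 dx = 31250/3;  ∫_0^5 4*x^4 dx = 2500;  ∫_0^5 -8*x^3 dx = -1250;
    ∫_0^5 x^2 dx = 125/3;  ∫_0^5 4*x dx = 50;  ∫_0^5 4 dx = 20.
  Sum: 7812500/9 − 390625 + 312500/7 + 31250/3 + 2500 − 1250 + 125/3 + 50 + 20 = 33632660/63.
  ∫_0^5 u'(x)^2 dx = ∫_0^5 (64*x^6 - 96*x^5 + 36*x^4 + 16*x^3 - 12*x^2 + 1) dx. Term by term:
    ∫_0^5 64*x^6 dx = 5000000/7;  ∫_0^5 -96*x^5 dx = -250000;  ∫_0^5 36*x^4 dx = 22500;
    ∫_0^5 16*x^3 dx = 2500;  ∫_0^5 -12*x^2 dx = -500;  ∫_0^5 1 dx = 5.
  Sum: 5000000/7 − 250000 + 22500 + 2500 − 500 + 5 = 3421535/7.
Adding: ||u||_{H^1}^2 = 33632660/63 + 3421535/7 = 64426475/63.


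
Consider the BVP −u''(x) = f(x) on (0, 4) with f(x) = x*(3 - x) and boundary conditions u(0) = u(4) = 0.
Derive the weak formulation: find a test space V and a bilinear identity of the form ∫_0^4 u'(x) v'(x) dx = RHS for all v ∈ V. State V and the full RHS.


V = H^1_0(0, 4) (so v(0) = v(4) = 0); weak form: ∫_0^4 u'v' dx = ∫_0^4 (x*(3 - x)) v dx for all v ∈ V.

Multiply both sides by a test function v and integrate from 0 to 4:
  ∫_0^4 −u''(x) v(x) dx = ∫_0^4 f(x) v(x) dx.
Integrate the LHS by parts once:
  ∫_0^4 −u'' v dx = −[u'(x) v(x)]_0^4 + ∫_0^4 u'(x) v'(x) dx.
Thus ∫_0^4 u'(x) v'(x) dx = ∫_0^4 f(x) v(x) dx + [u'(x) v(x)]_0^4.
Choose V so that boundary terms are either known or forced to vanish.
u is Dirichlet: u(0) = u(4) = 0. Let V = H^1_0(0, 4); then v(0) = v(4) = 0, and [u' v]_0^4 = 0.
Weak formulation: find u (satisfying any essential BC) such that ∫_0^4 u'(x) v'(x) dx = ∫_0^4 f v dx for all v ∈ V.
Substituting f(x) = x*(3 - x), the right-hand side is ∫_0^4 (x*(3 - x)) v dx.
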